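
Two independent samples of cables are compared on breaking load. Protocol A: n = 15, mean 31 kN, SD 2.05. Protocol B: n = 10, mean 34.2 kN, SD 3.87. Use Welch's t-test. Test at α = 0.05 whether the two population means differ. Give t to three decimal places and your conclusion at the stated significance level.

t = -2.400; reject H0

Let group 1 = protocol A, group 2 = protocol B. H0: μ_1 = μ_2; H1: μ_1 ≠ μ_2 (Welch's two-sample t-test, two-sided).
t = (x̄_1 − x̄_2)/√(s_1²/n_1 + s_2²/n_2) = (31 − 34.2)/√(2.05²/15 + 3.87²/10) = -2.400
Welch–Satterthwaite df ≈ 12.40
Two-sided p-value ≈ 0.0329
Since p ≈ 0.0329 < α = 0.05, reject H0; the evidence is statistically significant.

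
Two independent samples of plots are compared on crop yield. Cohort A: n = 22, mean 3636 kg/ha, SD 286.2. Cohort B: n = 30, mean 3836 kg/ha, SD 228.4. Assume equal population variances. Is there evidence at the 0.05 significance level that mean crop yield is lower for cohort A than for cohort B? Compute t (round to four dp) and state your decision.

Let group 1 = cohort A, group 2 = cohort B. H0: μ_1 = μ_2; H1: μ_1 < μ_2 (two-sample pooled-variance t-test, left-tailed).
s_p² = [(22−1)·286.2² + (30−1)·228.4²]/(22+30−2) = 64659
t = (3636 − 3836)/√[64659·(1/22 + 1/30)] = -2.8021
df = n₁ + n₂ − 2 = 50
p-value = P(T ≤ -2.8021) ≈ 0.004
Since p ≈ 0.004 < α = 0.05, reject H0; the data support H1.

t = -2.8021; reject H0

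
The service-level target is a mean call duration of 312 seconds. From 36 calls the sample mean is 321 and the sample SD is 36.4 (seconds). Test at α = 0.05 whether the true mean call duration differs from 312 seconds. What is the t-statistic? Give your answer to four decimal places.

H0: μ = 312; H1: μ ≠ 312 (one-sample t-test, two-sided).
t = (x̄ − μ₀)/(s/√n) = (321 − 312)/(36.4/√36) = 1.4835
df = n − 1 = 35
Two-sided p-value ≈ 0.1469
Since p ≈ 0.1469 > α = 0.05, fail to reject H0; the evidence is not statistically significant.

1.4835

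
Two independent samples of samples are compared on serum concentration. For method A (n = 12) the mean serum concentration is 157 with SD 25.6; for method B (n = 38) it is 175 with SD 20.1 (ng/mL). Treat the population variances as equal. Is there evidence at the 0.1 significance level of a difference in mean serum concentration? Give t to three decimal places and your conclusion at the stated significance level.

t = -2.530; reject H0

Let group 1 = method A, group 2 = method B. H0: μ_1 = μ_2; H1: μ_1 ≠ μ_2 (two-sample pooled-variance t-test, two-sided).
s_p² = [(12−1)·25.6² + (38−1)·20.1²]/(12+38−2) = 461.611
t = (157 − 175)/√[461.611·(1/12 + 1/38)] = -2.530
df = n₁ + n₂ − 2 = 48
Two-sided p-value ≈ 0.0147
Since p ≈ 0.0147 < α = 0.1, reject H0; the data support H1.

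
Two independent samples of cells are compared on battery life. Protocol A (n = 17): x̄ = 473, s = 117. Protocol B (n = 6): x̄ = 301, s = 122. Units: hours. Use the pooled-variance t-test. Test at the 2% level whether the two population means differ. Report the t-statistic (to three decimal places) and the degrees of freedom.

t = 3.064, df = 21

Let group 1 = protocol A, group 2 = protocol B. H0: μ_1 = μ_2; H1: μ_1 ≠ μ_2 (two-sample pooled-variance t-test, two-sided).
s_p² = [(17−1)·117² + (6−1)·122²]/(17+6−2) = 13973.5
t = (473 − 301)/√[13973.5·(1/17 + 1/6)] = 3.064
df = n₁ + n₂ − 2 = 21
Two-sided p-value ≈ 0.006
Since p ≈ 0.006 < α = 0.02, reject H0; the data support H1.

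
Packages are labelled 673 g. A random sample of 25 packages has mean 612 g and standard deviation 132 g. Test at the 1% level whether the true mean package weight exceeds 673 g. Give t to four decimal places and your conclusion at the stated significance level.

t = -2.3106; fail to reject H0

H0: μ = 673; H1: μ > 673 (one-sample t-test, right-tailed).
t = (x̄ − μ₀)/(s/√n) = (612 − 673)/(132/√25) = -2.3106
df = n − 1 = 24
p-value = P(T ≥ -2.3106) ≈ 0.9851
Since p ≈ 0.9851 > α = 0.01, fail to reject H0; the data do not provide sufficient evidence against H0.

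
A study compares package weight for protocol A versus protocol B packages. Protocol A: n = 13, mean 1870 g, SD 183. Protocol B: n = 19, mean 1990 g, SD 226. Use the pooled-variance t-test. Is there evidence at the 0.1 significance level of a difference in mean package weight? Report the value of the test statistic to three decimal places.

Let group 1 = protocol A, group 2 = protocol B. H0: μ_1 = μ_2; H1: μ_1 ≠ μ_2 (two-sample pooled-variance t-test, two-sided).
s_p² = [(13−1)·183² + (19−1)·226²]/(13+19−2) = 44041.2
t = (1870 − 1990)/√[44041.2·(1/13 + 1/19)] = -1.589
df = n₁ + n₂ − 2 = 30
Two-sided p-value ≈ 0.123
Since p ≈ 0.123 > α = 0.1, fail to reject H0; the evidence is not statistically significant.

-1.589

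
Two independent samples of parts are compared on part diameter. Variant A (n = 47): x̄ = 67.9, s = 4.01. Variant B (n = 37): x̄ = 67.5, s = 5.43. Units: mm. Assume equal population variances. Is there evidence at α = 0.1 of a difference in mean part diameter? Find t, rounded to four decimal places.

Let group 1 = variant A, group 2 = variant B. H0: μ_1 = μ_2; H1: μ_1 ≠ μ_2 (two-sample pooled-variance t-test, two-sided).
s_p² = [(47−1)·4.01² + (37−1)·5.43²]/(47+37−2) = 21.9651
t = (67.9 − 67.5)/√[21.9651·(1/47 + 1/37)] = 0.3883
df = n₁ + n₂ − 2 = 82
Two-sided p-value ≈ 0.699
Since p ≈ 0.699 > α = 0.1, fail to reject H0; the evidence is not statistically significant.

0.3883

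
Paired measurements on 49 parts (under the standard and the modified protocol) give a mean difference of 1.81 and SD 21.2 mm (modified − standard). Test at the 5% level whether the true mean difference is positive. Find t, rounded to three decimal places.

H0: μ_d = 0; H1: μ_d > 0 (paired t-test on the differences, right-tailed).
t = d̄/(s_d/√n) = 1.81/(21.2/√49) = 0.598
df = n − 1 = 48
p-value = P(T ≥ 0.598) ≈ 0.276
Since p ≈ 0.276 > α = 0.05, fail to reject H0; the data do not provide sufficient evidence against H0.

0.598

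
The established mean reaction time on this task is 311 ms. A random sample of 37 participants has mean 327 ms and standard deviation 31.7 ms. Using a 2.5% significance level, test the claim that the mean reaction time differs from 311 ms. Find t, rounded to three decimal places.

H0: μ = 311; H1: μ ≠ 311 (one-sample t-test, two-sided).
t = (x̄ − μ₀)/(s/√n) = (327 − 311)/(31.7/√37) = 3.070
df = n − 1 = 36
Two-sided p-value ≈ 0.0041
Since p ≈ 0.0041 < α = 0.025, reject H0; the evidence is statistically significant.

3.070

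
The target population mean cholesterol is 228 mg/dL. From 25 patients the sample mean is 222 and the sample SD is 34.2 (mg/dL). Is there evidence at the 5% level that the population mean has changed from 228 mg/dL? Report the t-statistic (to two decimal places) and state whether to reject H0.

H0: μ = 228; H1: μ ≠ 228 (one-sample t-test, two-sided).
t = (x̄ − μ₀)/(s/√n) = (222 − 228)/(34.2/√25) = -0.88
df = n − 1 = 24
Two-sided p-value ≈ 0.3891
Since p ≈ 0.3891 > α = 0.05, fail to reject H0; the evidence is not statistically significant.

t = -0.88; fail to reject H0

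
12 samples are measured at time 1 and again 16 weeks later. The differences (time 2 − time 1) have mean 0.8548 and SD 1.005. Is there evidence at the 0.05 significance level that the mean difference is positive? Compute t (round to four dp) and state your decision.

H0: μ_d = 0; H1: μ_d > 0 (paired t-test on the differences, right-tailed).
t = d̄/(s_d/√n) = 0.8548/(1.005/√12) = 2.9464
df = n − 1 = 11
p-value = P(T ≥ 2.9464) ≈ 0.007
Since p ≈ 0.007 < α = 0.05, reject H0; the evidence is statistically significant.

t = 2.9464; reject H0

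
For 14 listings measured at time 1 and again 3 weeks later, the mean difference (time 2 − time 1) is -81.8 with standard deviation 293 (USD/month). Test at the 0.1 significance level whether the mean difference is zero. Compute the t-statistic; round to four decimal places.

-1.0446

H0: μ_d = 0; H1: μ_d ≠ 0 (paired t-test on the differences, two-sided).
t = d̄/(s_d/√n) = -81.8/(293/√14) = -1.0446
df = n − 1 = 13
Two-sided p-value ≈ 0.315
Since p ≈ 0.315 > α = 0.1, fail to reject H0; the data do not provide sufficient evidence against H0.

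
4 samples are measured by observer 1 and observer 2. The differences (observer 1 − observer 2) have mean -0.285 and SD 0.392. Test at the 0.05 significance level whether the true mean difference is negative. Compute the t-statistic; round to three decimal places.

-1.454

H0: μ_d = 0; H1: μ_d < 0 (paired t-test on the differences, left-tailed).
t = d̄/(s_d/√n) = -0.285/(0.392/√4) = -1.454
df = n − 1 = 3
p-value = P(T ≤ -1.454) ≈ 0.1209
Since p ≈ 0.1209 > α = 0.05, fail to reject H0; the evidence is not statistically significant.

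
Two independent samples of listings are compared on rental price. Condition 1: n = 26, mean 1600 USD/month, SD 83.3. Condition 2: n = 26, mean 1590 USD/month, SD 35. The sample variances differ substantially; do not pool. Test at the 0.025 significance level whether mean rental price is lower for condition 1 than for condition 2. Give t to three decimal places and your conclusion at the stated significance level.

t = 0.564; fail to reject H0

Let group 1 = condition 1, group 2 = condition 2. H0: μ_1 = μ_2; H1: μ_1 < μ_2 (Welch's two-sample t-test, left-tailed).
t = (x̄_1 − x̄_2)/√(s_1²/n_1 + s_2²/n_2) = (1600 − 1590)/√(83.3²/26 + 35²/26) = 0.564
Welch–Satterthwaite df ≈ 33.56
p-value = P(T ≤ 0.564) ≈ 0.7119
Since p ≈ 0.7119 > α = 0.025, fail to reject H0; the evidence is not statistically significant.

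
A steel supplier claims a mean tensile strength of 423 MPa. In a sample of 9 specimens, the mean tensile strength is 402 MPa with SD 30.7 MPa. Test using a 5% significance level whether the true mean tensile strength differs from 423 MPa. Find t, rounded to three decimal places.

H0: μ = 423; H1: μ ≠ 423 (one-sample t-test, two-sided).
t = (x̄ − μ₀)/(s/√n) = (402 − 423)/(30.7/√9) = -2.052
df = n − 1 = 8
Two-sided p-value ≈ 0.0743
Since p ≈ 0.0743 > α = 0.05, fail to reject H0; the data do not provide sufficient evidence against H0.

-2.052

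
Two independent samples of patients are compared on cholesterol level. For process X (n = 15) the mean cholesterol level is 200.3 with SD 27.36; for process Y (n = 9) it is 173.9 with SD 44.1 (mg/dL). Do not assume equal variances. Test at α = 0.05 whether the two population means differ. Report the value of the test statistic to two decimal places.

Let group 1 = process X, group 2 = process Y. H0: μ_1 = μ_2; H1: μ_1 ≠ μ_2 (Welch's two-sample t-test, two-sided).
t = (x̄_1 − x̄_2)/√(s_1²/n_1 + s_2²/n_2) = (200.3 − 173.9)/√(27.36²/15 + 44.1²/9) = 1.62
Welch–Satterthwaite df ≈ 11.76
Two-sided p-value ≈ 0.1320
Since p ≈ 0.1320 > α = 0.05, fail to reject H0; the evidence is not statistically significant.

1.62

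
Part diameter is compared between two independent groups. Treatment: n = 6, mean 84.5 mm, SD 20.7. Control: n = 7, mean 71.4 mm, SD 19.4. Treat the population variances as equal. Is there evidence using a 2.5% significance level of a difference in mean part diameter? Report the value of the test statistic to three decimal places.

1.177

Let group 1 = treatment, group 2 = control. H0: μ_1 = μ_2; H1: μ_1 ≠ μ_2 (two-sample pooled-variance t-test, two-sided).
s_p² = [(6−1)·20.7² + (7−1)·19.4²]/(6+7−2) = 400.055
t = (84.5 − 71.4)/√[400.055·(1/6 + 1/7)] = 1.177
df = n₁ + n₂ − 2 = 11
Two-sided p-value ≈ 0.264
Since p ≈ 0.264 > α = 0.025, fail to reject H0; the data do not provide sufficient evidence against H0.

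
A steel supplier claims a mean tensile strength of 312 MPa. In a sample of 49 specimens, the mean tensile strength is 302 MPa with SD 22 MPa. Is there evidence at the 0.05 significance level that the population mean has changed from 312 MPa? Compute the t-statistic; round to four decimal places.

H0: μ = 312; H1: μ ≠ 312 (one-sample t-test, two-sided).
t = (x̄ − μ₀)/(s/√n) = (302 − 312)/(22/√49) = -3.1818
df = n − 1 = 48
Two-sided p-value ≈ 0.003
Since p ≈ 0.003 < α = 0.05, reject H0; the evidence is statistically significant.

-3.1818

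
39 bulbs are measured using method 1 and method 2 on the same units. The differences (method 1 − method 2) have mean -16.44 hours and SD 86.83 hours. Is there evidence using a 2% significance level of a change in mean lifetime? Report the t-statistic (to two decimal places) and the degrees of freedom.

H0: μ_d = 0; H1: μ_d ≠ 0 (paired t-test on the differences, two-sided).
t = d̄/(s_d/√n) = -16.44/(86.83/√39) = -1.18
df = n − 1 = 38
Two-sided p-value ≈ 0.2444
Since p ≈ 0.2444 > α = 0.02, fail to reject H0; the data do not provide sufficient evidence against H0.

t = -1.18, df = 38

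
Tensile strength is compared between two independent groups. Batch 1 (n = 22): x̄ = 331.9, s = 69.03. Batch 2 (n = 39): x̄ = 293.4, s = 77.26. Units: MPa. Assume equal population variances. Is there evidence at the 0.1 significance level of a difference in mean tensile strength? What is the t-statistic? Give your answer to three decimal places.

Let group 1 = batch 1, group 2 = batch 2. H0: μ_1 = μ_2; H1: μ_1 ≠ μ_2 (two-sample pooled-variance t-test, two-sided).
s_p² = [(22−1)·69.03² + (39−1)·77.26²]/(22+39−2) = 5540.58
t = (331.9 − 293.4)/√[5540.58·(1/22 + 1/39)] = 1.940
df = n₁ + n₂ − 2 = 59
Two-sided p-value ≈ 0.057
Since p ≈ 0.057 < α = 0.1, reject H0; the data support H1.

1.940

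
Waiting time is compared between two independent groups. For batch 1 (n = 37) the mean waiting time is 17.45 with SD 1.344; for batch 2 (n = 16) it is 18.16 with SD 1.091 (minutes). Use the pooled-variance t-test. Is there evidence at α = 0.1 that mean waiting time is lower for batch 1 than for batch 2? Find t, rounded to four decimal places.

-1.8614

Let group 1 = batch 1, group 2 = batch 2. H0: μ_1 = μ_2; H1: μ_1 < μ_2 (two-sample pooled-variance t-test, left-tailed).
s_p² = [(37−1)·1.344² + (16−1)·1.091²]/(37+16−2) = 1.62514
t = (17.45 − 18.16)/√[1.62514·(1/37 + 1/16)] = -1.8614
df = n₁ + n₂ − 2 = 51
p-value = P(T ≤ -1.8614) ≈ 0.0342
Since p ≈ 0.0342 < α = 0.1, reject H0; the data support H1.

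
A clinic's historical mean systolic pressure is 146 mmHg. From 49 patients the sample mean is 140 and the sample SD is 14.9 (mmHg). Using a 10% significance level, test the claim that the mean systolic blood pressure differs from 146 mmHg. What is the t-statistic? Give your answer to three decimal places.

-2.819

H0: μ = 146; H1: μ ≠ 146 (one-sample t-test, two-sided).
t = (x̄ − μ₀)/(s/√n) = (140 − 146)/(14.9/√49) = -2.819
df = n − 1 = 48
Two-sided p-value ≈ 0.007
Since p ≈ 0.007 < α = 0.1, reject H0; the data support H1.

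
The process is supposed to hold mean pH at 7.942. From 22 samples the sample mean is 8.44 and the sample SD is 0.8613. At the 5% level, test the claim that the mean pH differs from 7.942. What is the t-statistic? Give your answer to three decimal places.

H0: μ = 7.942; H1: μ ≠ 7.942 (one-sample t-test, two-sided).
t = (x̄ − μ₀)/(s/√n) = (8.44 − 7.942)/(0.8613/√22) = 2.712
df = n − 1 = 21
Two-sided p-value ≈ 0.013
Since p ≈ 0.013 < α = 0.05, reject H0; the data support H1.

2.712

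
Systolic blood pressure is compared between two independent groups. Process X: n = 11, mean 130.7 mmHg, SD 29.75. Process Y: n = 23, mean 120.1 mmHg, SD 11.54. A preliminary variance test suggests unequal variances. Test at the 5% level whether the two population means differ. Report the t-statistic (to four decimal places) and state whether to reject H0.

Let group 1 = process X, group 2 = process Y. H0: μ_1 = μ_2; H1: μ_1 ≠ μ_2 (Welch's two-sample t-test, two-sided).
t = (x̄_1 − x̄_2)/√(s_1²/n_1 + s_2²/n_2) = (130.7 − 120.1)/√(29.75²/11 + 11.54²/23) = 1.1414
Welch–Satterthwaite df ≈ 11.46
Two-sided p-value ≈ 0.277
Since p ≈ 0.277 > α = 0.05, fail to reject H0; the data do not provide sufficient evidence against H0.

t = 1.1414; fail to reject H0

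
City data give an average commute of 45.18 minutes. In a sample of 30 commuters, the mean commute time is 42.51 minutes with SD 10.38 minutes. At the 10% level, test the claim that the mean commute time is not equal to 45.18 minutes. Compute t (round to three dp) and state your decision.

t = -1.409; fail to reject H0

H0: μ = 45.18; H1: μ ≠ 45.18 (one-sample t-test, two-sided).
t = (x̄ − μ₀)/(s/√n) = (42.51 − 45.18)/(10.38/√30) = -1.409
df = n − 1 = 29
Two-sided p-value ≈ 0.170
Since p ≈ 0.170 > α = 0.1, fail to reject H0; the data do not provide sufficient evidence against H0.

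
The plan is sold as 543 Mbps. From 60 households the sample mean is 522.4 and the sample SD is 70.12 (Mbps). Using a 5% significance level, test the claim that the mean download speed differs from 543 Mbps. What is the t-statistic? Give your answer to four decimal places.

H0: μ = 543; H1: μ ≠ 543 (one-sample t-test, two-sided).
t = (x̄ − μ₀)/(s/√n) = (522.4 − 543)/(70.12/√60) = -2.2756
df = n − 1 = 59
Two-sided p-value ≈ 0.027
Since p ≈ 0.027 < α = 0.05, reject H0; the data support H1.

-2.2756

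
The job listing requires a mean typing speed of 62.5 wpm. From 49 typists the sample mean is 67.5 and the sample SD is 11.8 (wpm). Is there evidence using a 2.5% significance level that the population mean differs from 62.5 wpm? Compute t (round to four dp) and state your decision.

H0: μ = 62.5; H1: μ ≠ 62.5 (one-sample t-test, two-sided).
t = (x̄ − μ₀)/(s/√n) = (67.5 − 62.5)/(11.8/√49) = 2.9661
df = n − 1 = 48
Two-sided p-value ≈ 0.0047
Since p ≈ 0.0047 < α = 0.025, reject H0; the data support H1.

t = 2.9661; reject H0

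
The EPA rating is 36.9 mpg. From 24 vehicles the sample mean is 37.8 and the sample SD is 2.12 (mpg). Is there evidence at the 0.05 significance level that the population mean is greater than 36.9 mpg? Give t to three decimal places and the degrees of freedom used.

t = 2.080, df = 23

H0: μ = 36.9; H1: μ > 36.9 (one-sample t-test, right-tailed).
t = (x̄ − μ₀)/(s/√n) = (37.8 − 36.9)/(2.12/√24) = 2.080
df = n − 1 = 23
p-value = P(T ≥ 2.080) ≈ 0.024
Since p ≈ 0.024 < α = 0.05, reject H0; the evidence is statistically significant.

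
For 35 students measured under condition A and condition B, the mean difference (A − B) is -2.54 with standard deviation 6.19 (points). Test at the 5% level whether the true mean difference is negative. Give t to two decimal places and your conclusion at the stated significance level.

H0: μ_d = 0; H1: μ_d < 0 (paired t-test on the differences, left-tailed).
t = d̄/(s_d/√n) = -2.54/(6.19/√35) = -2.43
df = n − 1 = 34
p-value = P(T ≤ -2.43) ≈ 0.010
Since p ≈ 0.010 < α = 0.05, reject H0; the data support H1.

t = -2.43; reject H0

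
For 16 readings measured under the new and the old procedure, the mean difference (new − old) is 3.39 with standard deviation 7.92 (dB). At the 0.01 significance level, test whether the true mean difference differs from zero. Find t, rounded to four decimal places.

H0: μ_d = 0; H1: μ_d ≠ 0 (paired t-test on the differences, two-sided).
t = d̄/(s_d/√n) = 3.39/(7.92/√16) = 1.7121
df = n − 1 = 15
Two-sided p-value ≈ 0.107
Since p ≈ 0.107 > α = 0.01, fail to reject H0; the evidence is not statistically significant.

1.7121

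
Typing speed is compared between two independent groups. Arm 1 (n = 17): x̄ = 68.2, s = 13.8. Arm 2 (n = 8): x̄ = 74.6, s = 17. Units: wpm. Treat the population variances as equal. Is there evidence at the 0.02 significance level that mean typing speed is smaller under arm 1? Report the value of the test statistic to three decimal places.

-1.005

Let group 1 = arm 1, group 2 = arm 2. H0: μ_1 = μ_2; H1: μ_1 < μ_2 (two-sample pooled-variance t-test, left-tailed).
s_p² = [(17−1)·13.8² + (8−1)·17²]/(17+8−2) = 220.437
t = (68.2 − 74.6)/√[220.437·(1/17 + 1/8)] = -1.005
df = n₁ + n₂ − 2 = 23
p-value = P(T ≤ -1.005) ≈ 0.1626
Since p ≈ 0.1626 > α = 0.02, fail to reject H0; the data do not provide sufficient evidence against H0.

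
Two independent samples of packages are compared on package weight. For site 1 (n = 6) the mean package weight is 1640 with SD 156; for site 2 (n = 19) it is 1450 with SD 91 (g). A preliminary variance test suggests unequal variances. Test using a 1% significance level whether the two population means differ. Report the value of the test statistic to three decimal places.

2.835

Let group 1 = site 1, group 2 = site 2. H0: μ_1 = μ_2; H1: μ_1 ≠ μ_2 (Welch's two-sample t-test, two-sided).
t = (x̄_1 − x̄_2)/√(s_1²/n_1 + s_2²/n_2) = (1640 − 1450)/√(156²/6 + 91²/19) = 2.835
Welch–Satterthwaite df ≈ 6.11
Two-sided p-value ≈ 0.0292
Since p ≈ 0.0292 > α = 0.01, fail to reject H0; the evidence is not statistically significant.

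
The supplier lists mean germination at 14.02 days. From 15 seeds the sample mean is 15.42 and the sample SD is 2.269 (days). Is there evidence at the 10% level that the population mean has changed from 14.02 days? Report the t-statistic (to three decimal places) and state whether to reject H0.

H0: μ = 14.02; H1: μ ≠ 14.02 (one-sample t-test, two-sided).
t = (x̄ − μ₀)/(s/√n) = (15.42 − 14.02)/(2.269/√15) = 2.390
df = n − 1 = 14
Two-sided p-value ≈ 0.031
Since p ≈ 0.031 < α = 0.1, reject H0; the data support H1.

t = 2.390; reject H0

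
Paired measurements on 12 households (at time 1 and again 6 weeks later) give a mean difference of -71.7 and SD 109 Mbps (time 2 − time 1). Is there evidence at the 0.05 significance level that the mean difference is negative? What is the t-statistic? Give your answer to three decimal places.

-2.279

H0: μ_d = 0; H1: μ_d < 0 (paired t-test on the differences, left-tailed).
t = d̄/(s_d/√n) = -71.7/(109/√12) = -2.279
df = n − 1 = 11
p-value = P(T ≤ -2.279) ≈ 0.0218
Since p ≈ 0.0218 < α = 0.05, reject H0; the evidence is statistically significant.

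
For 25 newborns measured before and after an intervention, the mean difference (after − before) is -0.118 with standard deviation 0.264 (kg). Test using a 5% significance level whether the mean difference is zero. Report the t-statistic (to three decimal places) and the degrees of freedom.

H0: μ_d = 0; H1: μ_d ≠ 0 (paired t-test on the differences, two-sided).
t = d̄/(s_d/√n) = -0.118/(0.264/√25) = -2.235
df = n − 1 = 24
Two-sided p-value ≈ 0.0350
Since p ≈ 0.0350 < α = 0.05, reject H0; the data support H1.

t = -2.235, df = 24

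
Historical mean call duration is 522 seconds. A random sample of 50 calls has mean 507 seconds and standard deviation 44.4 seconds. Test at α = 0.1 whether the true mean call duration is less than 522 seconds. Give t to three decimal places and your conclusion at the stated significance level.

H0: μ = 522; H1: μ < 522 (one-sample t-test, left-tailed).
t = (x̄ − μ₀)/(s/√n) = (507 − 522)/(44.4/√50) = -2.389
df = n − 1 = 49
p-value = P(T ≤ -2.389) ≈ 0.010
Since p ≈ 0.010 < α = 0.1, reject H0; the data support H1.

t = -2.389; reject H0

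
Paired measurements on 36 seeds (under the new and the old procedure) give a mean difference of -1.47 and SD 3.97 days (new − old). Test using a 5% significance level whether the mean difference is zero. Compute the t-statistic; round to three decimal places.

H0: μ_d = 0; H1: μ_d ≠ 0 (paired t-test on the differences, two-sided).
t = d̄/(s_d/√n) = -1.47/(3.97/√36) = -2.222
df = n − 1 = 35
Two-sided p-value ≈ 0.033
Since p ≈ 0.033 < α = 0.05, reject H0; the data support H1.

-2.222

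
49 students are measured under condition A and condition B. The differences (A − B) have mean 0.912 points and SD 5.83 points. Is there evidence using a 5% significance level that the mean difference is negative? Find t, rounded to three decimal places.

1.095

H0: μ_d = 0; H1: μ_d < 0 (paired t-test on the differences, left-tailed).
t = d̄/(s_d/√n) = 0.912/(5.83/√49) = 1.095
df = n − 1 = 48
p-value = P(T ≤ 1.095) ≈ 0.8605
Since p ≈ 0.8605 > α = 0.05, fail to reject H0; the data do not provide sufficient evidence against H0.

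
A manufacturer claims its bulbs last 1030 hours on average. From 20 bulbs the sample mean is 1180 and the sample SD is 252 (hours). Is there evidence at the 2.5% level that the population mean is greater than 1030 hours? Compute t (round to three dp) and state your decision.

H0: μ = 1030; H1: μ > 1030 (one-sample t-test, right-tailed).
t = (x̄ − μ₀)/(s/√n) = (1180 − 1030)/(252/√20) = 2.662
df = n − 1 = 19
p-value = P(T ≥ 2.662) ≈ 0.008
Since p ≈ 0.008 < α = 0.025, reject H0; the evidence is statistically significant.

t = 2.662; reject H0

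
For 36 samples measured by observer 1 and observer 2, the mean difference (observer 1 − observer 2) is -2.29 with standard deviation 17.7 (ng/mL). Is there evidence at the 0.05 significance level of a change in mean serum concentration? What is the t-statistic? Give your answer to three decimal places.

H0: μ_d = 0; H1: μ_d ≠ 0 (paired t-test on the differences, two-sided).
t = d̄/(s_d/√n) = -2.29/(17.7/√36) = -0.776
df = n − 1 = 35
Two-sided p-value ≈ 0.443
Since p ≈ 0.443 > α = 0.05, fail to reject H0; the data do not provide sufficient evidence against H0.

-0.776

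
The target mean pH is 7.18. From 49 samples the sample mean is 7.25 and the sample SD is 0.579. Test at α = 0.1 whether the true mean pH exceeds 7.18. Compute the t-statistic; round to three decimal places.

H0: μ = 7.18; H1: μ > 7.18 (one-sample t-test, right-tailed).
t = (x̄ − μ₀)/(s/√n) = (7.25 − 7.18)/(0.579/√49) = 0.846
df = n − 1 = 48
p-value = P(T ≥ 0.846) ≈ 0.201
Since p ≈ 0.201 > α = 0.1, fail to reject H0; the data do not provide sufficient evidence against H0.

0.846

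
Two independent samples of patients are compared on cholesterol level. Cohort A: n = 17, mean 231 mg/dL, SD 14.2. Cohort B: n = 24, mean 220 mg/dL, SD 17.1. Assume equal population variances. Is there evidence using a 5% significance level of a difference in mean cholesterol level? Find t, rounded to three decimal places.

Let group 1 = cohort A, group 2 = cohort B. H0: μ_1 = μ_2; H1: μ_1 ≠ μ_2 (two-sample pooled-variance t-test, two-sided).
s_p² = [(17−1)·14.2² + (24−1)·17.1²]/(17+24−2) = 255.171
t = (231 − 220)/√[255.171·(1/17 + 1/24)] = 2.172
df = n₁ + n₂ − 2 = 39
Two-sided p-value ≈ 0.0360
Since p ≈ 0.0360 < α = 0.05, reject H0; the evidence is statistically significant.

2.172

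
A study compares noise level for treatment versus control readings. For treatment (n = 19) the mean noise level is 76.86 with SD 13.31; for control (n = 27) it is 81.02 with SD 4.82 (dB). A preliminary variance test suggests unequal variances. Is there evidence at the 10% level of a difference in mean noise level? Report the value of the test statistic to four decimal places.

Let group 1 = treatment, group 2 = control. H0: μ_1 = μ_2; H1: μ_1 ≠ μ_2 (Welch's two-sample t-test, two-sided).
t = (x̄_1 − x̄_2)/√(s_1²/n_1 + s_2²/n_2) = (76.86 − 81.02)/√(13.31²/19 + 4.82²/27) = -1.3035
Welch–Satterthwaite df ≈ 21.35
Two-sided p-value ≈ 0.2063
Since p ≈ 0.2063 > α = 0.1, fail to reject H0; the evidence is not statistically significant.

-1.3035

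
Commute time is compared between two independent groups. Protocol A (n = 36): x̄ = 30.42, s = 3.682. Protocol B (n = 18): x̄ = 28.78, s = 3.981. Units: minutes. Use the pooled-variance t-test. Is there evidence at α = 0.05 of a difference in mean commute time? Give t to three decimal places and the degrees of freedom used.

t = 1.502, df = 52

Let group 1 = protocol A, group 2 = protocol B. H0: μ_1 = μ_2; H1: μ_1 ≠ μ_2 (two-sample pooled-variance t-test, two-sided).
s_p² = [(36−1)·3.682² + (18−1)·3.981²]/(36+18−2) = 14.3062
t = (30.42 − 28.78)/√[14.3062·(1/36 + 1/18)] = 1.502
df = n₁ + n₂ − 2 = 52
Two-sided p-value ≈ 0.139
Since p ≈ 0.139 > α = 0.05, fail to reject H0; the data do not provide sufficient evidence against H0.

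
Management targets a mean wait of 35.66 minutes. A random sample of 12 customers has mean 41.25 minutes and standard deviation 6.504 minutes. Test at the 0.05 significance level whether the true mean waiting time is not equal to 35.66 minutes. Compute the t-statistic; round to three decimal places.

2.977

H0: μ = 35.66; H1: μ ≠ 35.66 (one-sample t-test, two-sided).
t = (x̄ − μ₀)/(s/√n) = (41.25 − 35.66)/(6.504/√12) = 2.977
df = n − 1 = 11
Two-sided p-value ≈ 0.0126
Since p ≈ 0.0126 < α = 0.05, reject H0; the evidence is statistically significant.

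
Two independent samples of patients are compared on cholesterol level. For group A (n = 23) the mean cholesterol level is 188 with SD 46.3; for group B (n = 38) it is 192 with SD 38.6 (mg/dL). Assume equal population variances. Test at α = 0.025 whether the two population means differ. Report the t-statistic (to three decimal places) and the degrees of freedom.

Let group 1 = group A, group 2 = group B. H0: μ_1 = μ_2; H1: μ_1 ≠ μ_2 (two-sample pooled-variance t-test, two-sided).
s_p² = [(23−1)·46.3² + (38−1)·38.6²]/(23+38−2) = 1733.72
t = (188 − 192)/√[1733.72·(1/23 + 1/38)] = -0.364
df = n₁ + n₂ − 2 = 59
Two-sided p-value ≈ 0.717
Since p ≈ 0.717 > α = 0.025, fail to reject H0; the evidence is not statistically significant.

t = -0.364, df = 59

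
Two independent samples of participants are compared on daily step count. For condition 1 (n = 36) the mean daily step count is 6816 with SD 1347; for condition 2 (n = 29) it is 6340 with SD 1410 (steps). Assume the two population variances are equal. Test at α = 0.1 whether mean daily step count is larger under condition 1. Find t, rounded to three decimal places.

Let group 1 = condition 1, group 2 = condition 2. H0: μ_1 = μ_2; H1: μ_1 > μ_2 (two-sample pooled-variance t-test, right-tailed).
s_p² = [(36−1)·1347² + (29−1)·1410²]/(36+29−2) = 1891600
t = (6816 − 6340)/√[1891600·(1/36 + 1/29)] = 1.387
df = n₁ + n₂ − 2 = 63
p-value = P(T ≥ 1.387) ≈ 0.0852
Since p ≈ 0.0852 < α = 0.1, reject H0; the evidence is statistically significant.

1.387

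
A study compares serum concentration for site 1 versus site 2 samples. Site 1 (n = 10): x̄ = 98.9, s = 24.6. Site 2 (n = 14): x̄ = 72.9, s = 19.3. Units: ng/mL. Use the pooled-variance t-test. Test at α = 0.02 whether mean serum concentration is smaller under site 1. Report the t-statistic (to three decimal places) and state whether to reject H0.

t = 2.904; fail to reject H0

Let group 1 = site 1, group 2 = site 2. H0: μ_1 = μ_2; H1: μ_1 < μ_2 (two-sample pooled-variance t-test, left-tailed).
s_p² = [(10−1)·24.6² + (14−1)·19.3²]/(10+14−2) = 467.673
t = (98.9 − 72.9)/√[467.673·(1/10 + 1/14)] = 2.904
df = n₁ + n₂ − 2 = 22
p-value = P(T ≤ 2.904) ≈ 0.9959
Since p ≈ 0.9959 > α = 0.02, fail to reject H0; the evidence is not statistically significant.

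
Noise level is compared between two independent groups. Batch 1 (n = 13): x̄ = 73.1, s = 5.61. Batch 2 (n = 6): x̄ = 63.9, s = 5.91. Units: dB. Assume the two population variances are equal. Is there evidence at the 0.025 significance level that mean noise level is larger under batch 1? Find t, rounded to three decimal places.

Let group 1 = batch 1, group 2 = batch 2. H0: μ_1 = μ_2; H1: μ_1 > μ_2 (two-sample pooled-variance t-test, right-tailed).
s_p² = [(13−1)·5.61² + (6−1)·5.91²]/(13+6−2) = 32.4886
t = (73.1 − 63.9)/√[32.4886·(1/13 + 1/6)] = 3.270
df = n₁ + n₂ − 2 = 17
p-value = P(T ≥ 3.270) ≈ 0.002
Since p ≈ 0.002 < α = 0.025, reject H0; the evidence is statistically significant.

3.270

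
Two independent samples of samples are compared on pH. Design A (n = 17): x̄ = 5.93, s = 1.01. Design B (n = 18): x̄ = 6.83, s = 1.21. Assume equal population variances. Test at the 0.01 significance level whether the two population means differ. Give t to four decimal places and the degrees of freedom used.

Let group 1 = design A, group 2 = design B. H0: μ_1 = μ_2; H1: μ_1 ≠ μ_2 (two-sample pooled-variance t-test, two-sided).
s_p² = [(17−1)·1.01² + (18−1)·1.21²]/(17+18−2) = 1.24883
t = (5.93 − 6.83)/√[1.24883·(1/17 + 1/18)] = -2.3813
df = n₁ + n₂ − 2 = 33
Two-sided p-value ≈ 0.0232
Since p ≈ 0.0232 > α = 0.01, fail to reject H0; the data do not provide sufficient evidence against H0.

t = -2.3813, df = 33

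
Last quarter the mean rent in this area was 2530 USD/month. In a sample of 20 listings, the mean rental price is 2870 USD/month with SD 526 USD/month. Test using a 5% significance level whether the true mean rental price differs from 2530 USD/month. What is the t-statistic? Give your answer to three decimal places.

2.891

H0: μ = 2530; H1: μ ≠ 2530 (one-sample t-test, two-sided).
t = (x̄ − μ₀)/(s/√n) = (2870 − 2530)/(526/√20) = 2.891
df = n − 1 = 19
Two-sided p-value ≈ 0.009
Since p ≈ 0.009 < α = 0.05, reject H0; the data support H1.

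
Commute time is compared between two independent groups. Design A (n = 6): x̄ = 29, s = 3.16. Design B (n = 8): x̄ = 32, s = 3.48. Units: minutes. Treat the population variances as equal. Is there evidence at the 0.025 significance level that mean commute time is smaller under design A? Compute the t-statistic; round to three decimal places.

Let group 1 = design A, group 2 = design B. H0: μ_1 = μ_2; H1: μ_1 < μ_2 (two-sample pooled-variance t-test, left-tailed).
s_p² = [(6−1)·3.16² + (8−1)·3.48²]/(6+8−2) = 11.2251
t = (29 − 32)/√[11.2251·(1/6 + 1/8)] = -1.658
df = n₁ + n₂ − 2 = 12
p-value = P(T ≤ -1.658) ≈ 0.062
Since p ≈ 0.062 > α = 0.025, fail to reject H0; the data do not provide sufficient evidence against H0.

-1.658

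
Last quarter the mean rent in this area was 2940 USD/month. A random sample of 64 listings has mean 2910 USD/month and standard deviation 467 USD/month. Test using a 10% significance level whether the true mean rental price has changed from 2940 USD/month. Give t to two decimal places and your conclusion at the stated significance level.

t = -0.51; fail to reject H0

H0: μ = 2940; H1: μ ≠ 2940 (one-sample t-test, two-sided).
t = (x̄ − μ₀)/(s/√n) = (2910 − 2940)/(467/√64) = -0.51
df = n − 1 = 63
Two-sided p-value ≈ 0.609
Since p ≈ 0.609 > α = 0.1, fail to reject H0; the data do not provide sufficient evidence against H0.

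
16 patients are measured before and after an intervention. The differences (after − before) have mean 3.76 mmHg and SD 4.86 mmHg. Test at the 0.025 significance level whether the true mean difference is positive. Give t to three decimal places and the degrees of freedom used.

H0: μ_d = 0; H1: μ_d > 0 (paired t-test on the differences, right-tailed).
t = d̄/(s_d/√n) = 3.76/(4.86/√16) = 3.095
df = n − 1 = 15
p-value = P(T ≥ 3.095) ≈ 0.0037
Since p ≈ 0.0037 < α = 0.025, reject H0; the data support H1.

t = 3.095, df = 15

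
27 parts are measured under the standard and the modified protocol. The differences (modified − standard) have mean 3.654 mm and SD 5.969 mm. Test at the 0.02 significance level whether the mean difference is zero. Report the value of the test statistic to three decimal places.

H0: μ_d = 0; H1: μ_d ≠ 0 (paired t-test on the differences, two-sided).
t = d̄/(s_d/√n) = 3.654/(5.969/√27) = 3.181
df = n − 1 = 26
Two-sided p-value ≈ 0.004
Since p ≈ 0.004 < α = 0.02, reject H0; the evidence is statistically significant.

3.181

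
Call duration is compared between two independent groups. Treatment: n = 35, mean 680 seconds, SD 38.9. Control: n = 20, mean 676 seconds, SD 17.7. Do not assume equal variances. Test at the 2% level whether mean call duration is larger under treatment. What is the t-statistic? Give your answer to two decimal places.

Let group 1 = treatment, group 2 = control. H0: μ_1 = μ_2; H1: μ_1 > μ_2 (Welch's two-sample t-test, right-tailed).
t = (x̄_1 − x̄_2)/√(s_1²/n_1 + s_2²/n_2) = (680 − 676)/√(38.9²/35 + 17.7²/20) = 0.52
Welch–Satterthwaite df ≈ 51.10
p-value = P(T ≥ 0.52) ≈ 0.3022
Since p ≈ 0.3022 > α = 0.02, fail to reject H0; the evidence is not statistically significant.

0.52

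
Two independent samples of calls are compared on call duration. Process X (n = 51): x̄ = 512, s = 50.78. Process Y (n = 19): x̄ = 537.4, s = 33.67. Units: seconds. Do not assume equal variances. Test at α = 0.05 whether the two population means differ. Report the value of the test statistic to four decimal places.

-2.4193

Let group 1 = process X, group 2 = process Y. H0: μ_1 = μ_2; H1: μ_1 ≠ μ_2 (Welch's two-sample t-test, two-sided).
t = (x̄_1 − x̄_2)/√(s_1²/n_1 + s_2²/n_2) = (512 − 537.4)/√(50.78²/51 + 33.67²/19) = -2.4193
Welch–Satterthwaite df ≈ 48.81
Two-sided p-value ≈ 0.019
Since p ≈ 0.019 < α = 0.05, reject H0; the evidence is statistically significant.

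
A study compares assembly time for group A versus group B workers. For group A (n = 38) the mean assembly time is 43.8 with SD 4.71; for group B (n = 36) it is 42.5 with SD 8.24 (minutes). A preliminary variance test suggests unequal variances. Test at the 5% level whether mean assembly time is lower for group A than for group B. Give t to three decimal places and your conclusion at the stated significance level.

t = 0.827; fail to reject H0

Let group 1 = group A, group 2 = group B. H0: μ_1 = μ_2; H1: μ_1 < μ_2 (Welch's two-sample t-test, left-tailed).
t = (x̄_1 − x̄_2)/√(s_1²/n_1 + s_2²/n_2) = (43.8 − 42.5)/√(4.71²/38 + 8.24²/36) = 0.827
Welch–Satterthwaite df ≈ 55.03
p-value = P(T ≤ 0.827) ≈ 0.794
Since p ≈ 0.794 > α = 0.05, fail to reject H0; the data do not provide sufficient evidence against H0.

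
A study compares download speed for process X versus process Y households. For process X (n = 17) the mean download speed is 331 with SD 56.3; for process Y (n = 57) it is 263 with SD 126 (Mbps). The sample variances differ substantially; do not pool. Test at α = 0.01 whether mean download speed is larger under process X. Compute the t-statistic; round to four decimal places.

Let group 1 = process X, group 2 = process Y. H0: μ_1 = μ_2; H1: μ_1 > μ_2 (Welch's two-sample t-test, right-tailed).
t = (x̄_1 − x̄_2)/√(s_1²/n_1 + s_2²/n_2) = (331 − 263)/√(56.3²/17 + 126²/57) = 3.1535
Welch–Satterthwaite df ≈ 60.76
p-value = P(T ≥ 3.1535) ≈ 0.0013
Since p ≈ 0.0013 < α = 0.01, reject H0; the evidence is statistically significant.

3.1535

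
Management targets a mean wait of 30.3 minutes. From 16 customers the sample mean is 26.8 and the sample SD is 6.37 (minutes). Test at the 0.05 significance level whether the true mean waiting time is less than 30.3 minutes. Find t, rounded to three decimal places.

-2.198

H0: μ = 30.3; H1: μ < 30.3 (one-sample t-test, left-tailed).
t = (x̄ − μ₀)/(s/√n) = (26.8 − 30.3)/(6.37/√16) = -2.198
df = n − 1 = 15
p-value = P(T ≤ -2.198) ≈ 0.0220
Since p ≈ 0.0220 < α = 0.05, reject H0; the evidence is statistically significant.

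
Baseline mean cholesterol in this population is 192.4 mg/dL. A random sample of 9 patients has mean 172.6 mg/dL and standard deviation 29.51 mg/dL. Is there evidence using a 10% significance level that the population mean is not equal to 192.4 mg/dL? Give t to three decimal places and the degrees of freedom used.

H0: μ = 192.4; H1: μ ≠ 192.4 (one-sample t-test, two-sided).
t = (x̄ − μ₀)/(s/√n) = (172.6 − 192.4)/(29.51/√9) = -2.013
df = n − 1 = 8
Two-sided p-value ≈ 0.0789
Since p ≈ 0.0789 < α = 0.1, reject H0; the evidence is statistically significant.

t = -2.013, df = 8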